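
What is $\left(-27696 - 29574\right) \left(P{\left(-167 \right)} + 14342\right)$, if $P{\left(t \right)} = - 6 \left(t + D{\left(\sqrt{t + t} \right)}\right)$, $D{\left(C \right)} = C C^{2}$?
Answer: $-878750880 - 114769080 i \sqrt{334} \approx -8.7875 \cdot 10^{8} - 2.0975 \cdot 10^{9} i$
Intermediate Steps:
$D{\left(C \right)} = C^{3}$
$P{\left(t \right)} = - 6 t - 12 \sqrt{2} t^{\frac{3}{2}}$ ($P{\left(t \right)} = - 6 \left(t + \left(\sqrt{t + t}\right)^{3}\right) = - 6 \left(t + \left(\sqrt{2 t}\right)^{3}\right) = - 6 \left(t + \left(\sqrt{2} \sqrt{t}\right)^{3}\right) = - 6 \left(t + 2 \sqrt{2} t^{\frac{3}{2}}\right) = - 6 t - 12 \sqrt{2} t^{\frac{3}{2}}$)
$\left(-27696 - 29574\right) \left(P{\left(-167 \right)} + 14342\right) = \left(-27696 - 29574\right) \left(\left(\left(-6\right) \left(-167\right) - 12 \sqrt{2} \left(-167\right)^{\frac{3}{2}}\right) + 14342\right) = - 57270 \left(\left(1002 - 12 \sqrt{2} \left(- 167 i \sqrt{167}\right)\right) + 14342\right) = - 57270 \left(\left(1002 + 2004 i \sqrt{334}\right) + 14342\right) = - 57270 \left(15344 + 2004 i \sqrt{334}\right) = -878750880 - 114769080 i \sqrt{334}$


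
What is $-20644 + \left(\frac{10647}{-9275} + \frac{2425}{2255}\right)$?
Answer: $- \frac{12336381646}{597575} \approx -20644.0$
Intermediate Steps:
$-20644 + \left(\frac{10647}{-9275} + \frac{2425}{2255}\right) = -20644 + \left(10647 \left(- \frac{1}{9275}\right) + 2425 \cdot \frac{1}{2255}\right) = -20644 + \left(- \frac{1521}{1325} + \frac{485}{451}\right) = -20644 - \frac{43346}{597575} = - \frac{12336381646}{597575}$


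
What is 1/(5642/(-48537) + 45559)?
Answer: 48537/2211291541 ≈ 2.1950e-5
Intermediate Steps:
1/(5642/(-48537) + 45559) = 1/(5642*(-1/48537) + 45559) = 1/(-5642/48537 + 45559) = 1/(2211291541/48537) = 48537/2211291541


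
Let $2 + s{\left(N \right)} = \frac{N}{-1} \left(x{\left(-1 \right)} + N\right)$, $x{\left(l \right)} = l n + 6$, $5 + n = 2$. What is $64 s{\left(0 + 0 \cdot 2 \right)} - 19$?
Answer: $-147$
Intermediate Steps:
$n = -3$ ($n = -5 + 2 = -3$)
$x{\left(l \right)} = 6 - 3 l$ ($x{\left(l \right)} = l \left(-3\right) + 6 = - 3 l + 6 = 6 - 3 l$)
$s{\left(N \right)} = -2 - N \left(9 + N\right)$ ($s{\left(N \right)} = -2 + \frac{N}{-1} \left(\left(6 - -3\right) + N\right) = -2 + N \left(-1\right) \left(\left(6 + 3\right) + N\right) = -2 + - N \left(9 + N\right) = -2 - N \left(9 + N\right)$)
$64 s{\left(0 + 0 \cdot 2 \right)} - 19 = 64 \left(-2 - \left(0 + 0 \cdot 2\right)^{2} - 9 \left(0 + 0 \cdot 2\right)\right) - 19 = 64 \left(-2 - \left(0 + 0\right)^{2} - 9 \left(0 + 0\right)\right) - 19 = 64 \left(-2 - 0^{2} - 0\right) - 19 = 64 \left(-2 - 0 + 0\right) - 19 = 64 \left(-2 + 0 + 0\right) - 19 = 64 \left(-2\right) - 19 = -128 - 19 = -147$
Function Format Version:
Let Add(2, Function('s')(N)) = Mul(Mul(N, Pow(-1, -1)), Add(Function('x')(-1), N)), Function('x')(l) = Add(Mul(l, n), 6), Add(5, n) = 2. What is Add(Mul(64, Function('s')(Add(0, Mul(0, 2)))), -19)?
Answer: -147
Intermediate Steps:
n = -3 (n = Add(-5, 2) = -3)
Function('x')(l) = Add(6, Mul(-3, l)) (Function('x')(l) = Add(Mul(l, -3), 6) = Add(Mul(-3, l), 6) = Add(6, Mul(-3, l)))
Function('s')(N) = Add(-2, Mul(-1, N, Add(9, N))) (Function('s')(N) = Add(-2, Mul(Mul(N, Pow(-1, -1)), Add(Add(6, Mul(-3, -1)), N))) = Add(-2, Mul(Mul(N, -1), Add(Add(6, 3), N))) = Add(-2, Mul(Mul(-1, N), Add(9, N))) = Add(-2, Mul(-1, N, Add(9, N))))
Add(Mul(64, Function('s')(Add(0, Mul(0, 2)))), -19) = Add(Mul(64, Add(-2, Mul(-1, Pow(Add(0, Mul(0, 2)), 2)), Mul(-9, Add(0, Mul(0, 2))))), -19) = Add(Mul(64, Add(-2, Mul(-1, Pow(Add(0, 0), 2)), Mul(-9, Add(0, 0)))), -19) = Add(Mul(64, Add(-2, Mul(-1, Pow(0, 2)), Mul(-9, 0))), -19) = Add(Mul(64, Add(-2, Mul(-1, 0), 0)), -19) = Add(Mul(64, Add(-2, 0, 0)), -19) = Add(Mul(64, -2), -19) = Add(-128, -19) = -147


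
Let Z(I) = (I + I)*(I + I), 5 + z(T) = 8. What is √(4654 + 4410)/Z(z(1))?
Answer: √2266/18 ≈ 2.6446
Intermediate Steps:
z(T) = 3 (z(T) = -5 + 8 = 3)
Z(I) = 4*I² (Z(I) = (2*I)*(2*I) = 4*I²)
√(4654 + 4410)/Z(z(1)) = √(4654 + 4410)/((4*3²)) = √9064/((4*9)) = (2*√2266)/36 = (2*√2266)*(1/36) = √2266/18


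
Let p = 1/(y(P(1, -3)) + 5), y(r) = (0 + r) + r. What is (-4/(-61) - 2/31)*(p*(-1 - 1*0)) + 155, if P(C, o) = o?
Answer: 293107/1891 ≈ 155.00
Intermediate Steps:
y(r) = 2*r (y(r) = r + r = 2*r)
p = -1 (p = 1/(2*(-3) + 5) = 1/(-6 + 5) = 1/(-1) = -1)
(-4/(-61) - 2/31)*(p*(-1 - 1*0)) + 155 = (-4/(-61) - 2/31)*(-(-1 - 1*0)) + 155 = (-4*(-1/61) - 2*1/31)*(-(-1 + 0)) + 155 = (4/61 - 2/31)*(-1*(-1)) + 155 = (2/1891)*1 + 155 = 2/1891 + 155 = 293107/1891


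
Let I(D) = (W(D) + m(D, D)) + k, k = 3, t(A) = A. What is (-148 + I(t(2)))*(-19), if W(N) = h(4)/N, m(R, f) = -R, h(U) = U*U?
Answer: 2641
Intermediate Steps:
h(U) = U²
W(N) = 16/N (W(N) = 4²/N = 16/N)
I(D) = 3 - D + 16/D (I(D) = (16/D - D) + 3 = (-D + 16/D) + 3 = 3 - D + 16/D)
(-148 + I(t(2)))*(-19) = (-148 + (3 - 1*2 + 16/2))*(-19) = (-148 + (3 - 2 + 16*(½)))*(-19) = (-148 + (3 - 2 + 8))*(-19) = (-148 + 9)*(-19) = -139*(-19) = 2641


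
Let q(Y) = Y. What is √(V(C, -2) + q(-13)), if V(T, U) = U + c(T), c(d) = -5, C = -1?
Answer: 2*I*√5 ≈ 4.4721*I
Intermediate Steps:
V(T, U) = -5 + U (V(T, U) = U - 5 = -5 + U)
√(V(C, -2) + q(-13)) = √((-5 - 2) - 13) = √(-7 - 13) = √(-20) = 2*I*√5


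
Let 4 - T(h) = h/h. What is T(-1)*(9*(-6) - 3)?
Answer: -171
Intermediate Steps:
T(h) = 3 (T(h) = 4 - h/h = 4 - 1*1 = 4 - 1 = 3)
T(-1)*(9*(-6) - 3) = 3*(9*(-6) - 3) = 3*(-54 - 3) = 3*(-57) = -171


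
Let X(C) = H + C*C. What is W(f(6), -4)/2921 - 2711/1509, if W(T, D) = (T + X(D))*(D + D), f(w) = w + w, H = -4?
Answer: -8208559/4407789 ≈ -1.8623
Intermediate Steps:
X(C) = -4 + C**2 (X(C) = -4 + C*C = -4 + C**2)
f(w) = 2*w
W(T, D) = 2*D*(-4 + T + D**2) (W(T, D) = (T + (-4 + D**2))*(D + D) = (-4 + T + D**2)*(2*D) = 2*D*(-4 + T + D**2))
W(f(6), -4)/2921 - 2711/1509 = (2*(-4)*(-4 + 2*6 + (-4)**2))/2921 - 2711/1509 = (2*(-4)*(-4 + 12 + 16))*(1/2921) - 2711*1/1509 = (2*(-4)*24)*(1/2921) - 2711/1509 = -192*1/2921 - 2711/1509 = -192/2921 - 2711/1509 = -8208559/4407789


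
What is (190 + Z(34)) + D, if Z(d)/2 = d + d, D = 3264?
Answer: 3590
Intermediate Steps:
Z(d) = 4*d (Z(d) = 2*(d + d) = 2*(2*d) = 4*d)
(190 + Z(34)) + D = (190 + 4*34) + 3264 = (190 + 136) + 3264 = 326 + 3264 = 3590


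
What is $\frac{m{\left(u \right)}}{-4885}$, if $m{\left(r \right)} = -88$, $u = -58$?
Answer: $\frac{88}{4885} \approx 0.018014$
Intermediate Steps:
$\frac{m{\left(u \right)}}{-4885} = - \frac{88}{-4885} = \left(-88\right) \left(- \frac{1}{4885}\right) = \frac{88}{4885}$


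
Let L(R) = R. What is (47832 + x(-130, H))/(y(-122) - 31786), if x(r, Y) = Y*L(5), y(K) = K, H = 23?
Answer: -47947/31908 ≈ -1.5027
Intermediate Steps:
x(r, Y) = 5*Y (x(r, Y) = Y*5 = 5*Y)
(47832 + x(-130, H))/(y(-122) - 31786) = (47832 + 5*23)/(-122 - 31786) = (47832 + 115)/(-31908) = 47947*(-1/31908) = -47947/31908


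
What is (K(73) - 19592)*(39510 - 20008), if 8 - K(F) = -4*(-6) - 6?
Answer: -382278204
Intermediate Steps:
K(F) = -10 (K(F) = 8 - (-4*(-6) - 6) = 8 - (24 - 6) = 8 - 1*18 = 8 - 18 = -10)
(K(73) - 19592)*(39510 - 20008) = (-10 - 19592)*(39510 - 20008) = -19602*19502 = -382278204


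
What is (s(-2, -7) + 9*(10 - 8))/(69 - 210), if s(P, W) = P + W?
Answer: -3/47 ≈ -0.063830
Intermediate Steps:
(s(-2, -7) + 9*(10 - 8))/(69 - 210) = ((-2 - 7) + 9*(10 - 8))/(69 - 210) = (-9 + 9*2)/(-141) = (-9 + 18)*(-1/141) = 9*(-1/141) = -3/47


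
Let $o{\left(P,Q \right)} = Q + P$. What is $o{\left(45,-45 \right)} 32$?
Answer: $0$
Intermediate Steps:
$o{\left(P,Q \right)} = P + Q$
$o{\left(45,-45 \right)} 32 = \left(45 - 45\right) 32 = 0 \cdot 32 = 0$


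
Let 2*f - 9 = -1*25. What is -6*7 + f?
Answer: -50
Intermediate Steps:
f = -8 (f = 9/2 + (-1*25)/2 = 9/2 + (½)*(-25) = 9/2 - 25/2 = -8)
-6*7 + f = -6*7 - 8 = -42 - 8 = -50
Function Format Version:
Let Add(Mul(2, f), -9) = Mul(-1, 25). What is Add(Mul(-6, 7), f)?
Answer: -50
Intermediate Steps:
f = -8 (f = Add(Rational(9, 2), Mul(Rational(1, 2), Mul(-1, 25))) = Add(Rational(9, 2), Mul(Rational(1, 2), -25)) = Add(Rational(9, 2), Rational(-25, 2)) = -8)
Add(Mul(-6, 7), f) = Add(Mul(-6, 7), -8) = Add(-42, -8) = -50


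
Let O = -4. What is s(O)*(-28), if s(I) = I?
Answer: 112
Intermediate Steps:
s(O)*(-28) = -4*(-28) = 112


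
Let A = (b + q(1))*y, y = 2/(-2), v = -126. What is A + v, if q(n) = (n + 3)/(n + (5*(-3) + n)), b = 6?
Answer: -1712/13 ≈ -131.69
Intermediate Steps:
y = -1 (y = 2*(-1/2) = -1)
q(n) = (3 + n)/(-15 + 2*n) (q(n) = (3 + n)/(n + (-15 + n)) = (3 + n)/(-15 + 2*n))
A = -74/13 (A = (6 + (3 + 1)/(-15 + 2*1))*(-1) = (6 + 4/(-15 + 2))*(-1) = (6 + 4/(-13))*(-1) = (6 - 1/13*4)*(-1) = (6 - 4/13)*(-1) = (74/13)*(-1) = -74/13 ≈ -5.6923)
A + v = -74/13 - 126 = -1712/13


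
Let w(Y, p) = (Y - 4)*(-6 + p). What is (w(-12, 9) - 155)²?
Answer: 41209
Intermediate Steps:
w(Y, p) = (-6 + p)*(-4 + Y) (w(Y, p) = (-4 + Y)*(-6 + p) = (-6 + p)*(-4 + Y))
(w(-12, 9) - 155)² = ((24 - 6*(-12) - 4*9 - 12*9) - 155)² = ((24 + 72 - 36 - 108) - 155)² = (-48 - 155)² = (-203)² = 41209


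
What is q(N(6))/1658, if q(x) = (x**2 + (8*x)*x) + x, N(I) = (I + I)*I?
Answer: 23364/829 ≈ 28.183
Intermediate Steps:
N(I) = 2*I**2 (N(I) = (2*I)*I = 2*I**2)
q(x) = x + 9*x**2 (q(x) = (x**2 + 8*x**2) + x = 9*x**2 + x = x + 9*x**2)
q(N(6))/1658 = ((2*6**2)*(1 + 9*(2*6**2)))/1658 = ((2*36)*(1 + 9*(2*36)))*(1/1658) = (72*(1 + 9*72))*(1/1658) = (72*(1 + 648))*(1/1658) = (72*649)*(1/1658) = 46728*(1/1658) = 23364/829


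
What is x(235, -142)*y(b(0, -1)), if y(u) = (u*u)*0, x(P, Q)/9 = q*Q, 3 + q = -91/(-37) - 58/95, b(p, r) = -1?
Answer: 0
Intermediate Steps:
q = -4046/3515 (q = -3 + (-91/(-37) - 58/95) = -3 + (-91*(-1/37) - 58*1/95) = -3 + (91/37 - 58/95) = -3 + 6499/3515 = -4046/3515 ≈ -1.1511)
x(P, Q) = -36414*Q/3515 (x(P, Q) = 9*(-4046*Q/3515) = -36414*Q/3515)
y(u) = 0 (y(u) = u²*0 = 0)
x(235, -142)*y(b(0, -1)) = -36414/3515*(-142)*0 = (5170788/3515)*0 = 0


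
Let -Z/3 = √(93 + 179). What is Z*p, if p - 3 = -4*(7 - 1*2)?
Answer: 204*√17 ≈ 841.11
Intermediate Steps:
p = -17 (p = 3 - 4*(7 - 1*2) = 3 - 4*(7 - 2) = 3 - 4*5 = 3 - 20 = -17)
Z = -12*√17 (Z = -3*√(93 + 179) = -12*√17 ≈ -49.477)
Z*p = -12*√17*(-17) = 204*√17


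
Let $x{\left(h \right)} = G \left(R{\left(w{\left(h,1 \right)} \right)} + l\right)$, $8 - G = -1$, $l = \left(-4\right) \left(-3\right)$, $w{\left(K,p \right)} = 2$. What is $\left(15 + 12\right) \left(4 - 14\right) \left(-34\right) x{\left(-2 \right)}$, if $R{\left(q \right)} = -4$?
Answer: $660960$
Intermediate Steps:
$l = 12$
$G = 9$ ($G = 8 - -1 = 8 + 1 = 9$)
$x{\left(h \right)} = 72$ ($x{\left(h \right)} = 9 \left(-4 + 12\right) = 9 \cdot 8 = 72$)
$\left(15 + 12\right) \left(4 - 14\right) \left(-34\right) x{\left(-2 \right)} = \left(15 + 12\right) \left(4 - 14\right) \left(-34\right) 72 = 27 \left(-10\right) \left(-34\right) 72 = \left(-270\right) \left(-34\right) 72 = 9180 \cdot 72 = 660960$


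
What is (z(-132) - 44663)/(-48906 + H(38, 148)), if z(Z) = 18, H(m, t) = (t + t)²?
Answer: -8929/7742 ≈ -1.1533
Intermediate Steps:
H(m, t) = 4*t² (H(m, t) = (2*t)² = 4*t²)
(z(-132) - 44663)/(-48906 + H(38, 148)) = (18 - 44663)/(-48906 + 4*148²) = -44645/(-48906 + 4*21904) = -44645/(-48906 + 87616) = -44645/38710 = -44645*1/38710 = -8929/7742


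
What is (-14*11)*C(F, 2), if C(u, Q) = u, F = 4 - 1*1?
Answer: -462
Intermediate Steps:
F = 3 (F = 4 - 1 = 3)
(-14*11)*C(F, 2) = -14*11*3 = -154*3 = -462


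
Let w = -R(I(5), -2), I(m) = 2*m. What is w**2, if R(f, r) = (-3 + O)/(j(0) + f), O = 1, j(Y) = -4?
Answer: 1/9 ≈ 0.11111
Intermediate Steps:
R(f, r) = -2/(-4 + f) (R(f, r) = (-3 + 1)/(-4 + f) = -2/(-4 + f))
w = 1/3 (w = -(-2)/(-4 + 2*5) = -(-2)/(-4 + 10) = -(-2)/6 = -1*(-1/3) = 1/3 ≈ 0.33333)
w**2 = (1/3)**2 = 1/9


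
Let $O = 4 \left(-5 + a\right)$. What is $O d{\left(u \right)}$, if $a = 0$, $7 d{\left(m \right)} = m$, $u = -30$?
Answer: $\frac{600}{7} \approx 85.714$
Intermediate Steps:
$d{\left(m \right)} = \frac{m}{7}$
$O = -20$ ($O = 4 \left(-5 + 0\right) = 4 \left(-5\right) = -20$)
$O d{\left(u \right)} = - 20 \cdot \frac{1}{7} \left(-30\right) = \left(-20\right) \left(- \frac{30}{7}\right) = \frac{600}{7}$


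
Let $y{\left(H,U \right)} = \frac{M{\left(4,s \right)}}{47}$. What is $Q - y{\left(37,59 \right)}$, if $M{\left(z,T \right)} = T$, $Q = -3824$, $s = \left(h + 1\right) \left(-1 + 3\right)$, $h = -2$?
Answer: $- \frac{179726}{47} \approx -3824.0$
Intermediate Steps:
$s = -2$ ($s = \left(-2 + 1\right) \left(-1 + 3\right) = \left(-1\right) 2 = -2$)
$y{\left(H,U \right)} = - \frac{2}{47}$
$Q - y{\left(37,59 \right)} = -3824 - - \frac{2}{47} = -3824 + \frac{2}{47} = - \frac{179726}{47}$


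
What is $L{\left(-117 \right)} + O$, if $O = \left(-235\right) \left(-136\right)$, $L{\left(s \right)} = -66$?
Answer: $31894$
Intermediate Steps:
$O = 31960$
$L{\left(-117 \right)} + O = -66 + 31960 = 31894$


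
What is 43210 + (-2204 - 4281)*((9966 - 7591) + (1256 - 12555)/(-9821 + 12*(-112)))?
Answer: -34310553748/2233 ≈ -1.5365e+7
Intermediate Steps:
43210 + (-2204 - 4281)*((9966 - 7591) + (1256 - 12555)/(-9821 + 12*(-112))) = 43210 - 6485*(2375 - 11299/(-9821 - 1344)) = 43210 - 6485*(2375 - 11299/(-11165)) = 43210 - 6485*(2375 - 11299*(-1/11165)) = 43210 - 6485*(2375 + 11299/11165) = 43210 - 6485*26528174/11165 = 43210 - 34407041678/2233 = -34310553748/2233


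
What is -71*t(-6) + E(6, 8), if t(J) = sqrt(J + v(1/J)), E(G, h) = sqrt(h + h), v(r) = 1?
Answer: 4 - 71*I*sqrt(5) ≈ 4.0 - 158.76*I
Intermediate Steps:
E(G, h) = sqrt(2)*sqrt(h) (E(G, h) = sqrt(2*h) = sqrt(2)*sqrt(h))
t(J) = sqrt(1 + J) (t(J) = sqrt(J + 1) = sqrt(1 + J))
-71*t(-6) + E(6, 8) = -71*sqrt(1 - 6) + sqrt(2)*sqrt(8) = -71*I*sqrt(5) + sqrt(2)*(2*sqrt(2)) = -71*I*sqrt(5) + 4 = 4 - 71*I*sqrt(5)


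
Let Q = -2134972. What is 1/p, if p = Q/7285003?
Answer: -7285003/2134972 ≈ -3.4122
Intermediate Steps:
p = -2134972/7285003 ≈ -0.29306
1/p = 1/(-2134972/7285003) = -7285003/2134972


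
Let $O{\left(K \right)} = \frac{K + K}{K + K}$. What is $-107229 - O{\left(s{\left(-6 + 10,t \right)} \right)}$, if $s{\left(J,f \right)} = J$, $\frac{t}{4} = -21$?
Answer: $-107230$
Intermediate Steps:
$t = -84$ ($t = 4 \left(-21\right) = -84$)
$O{\left(K \right)} = 1$ ($O{\left(K \right)} = \frac{2 K}{2 K} = 2 K \frac{1}{2 K} = 1$)
$-107229 - O{\left(s{\left(-6 + 10,t \right)} \right)} = -107229 - 1 = -107230$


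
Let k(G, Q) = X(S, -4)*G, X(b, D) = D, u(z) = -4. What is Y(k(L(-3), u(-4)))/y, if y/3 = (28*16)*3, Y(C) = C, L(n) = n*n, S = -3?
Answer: -1/112 ≈ -0.0089286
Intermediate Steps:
L(n) = n**2
k(G, Q) = -4*G
y = 4032 (y = 3*((28*16)*3) = 3*(448*3) = 3*1344 = 4032)
Y(k(L(-3), u(-4)))/y = -4*(-3)**2/4032 = -4*9*(1/4032) = -36*1/4032 = -1/112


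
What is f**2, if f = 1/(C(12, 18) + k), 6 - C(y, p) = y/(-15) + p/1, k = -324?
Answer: 25/2808976 ≈ 8.9000e-6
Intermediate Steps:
C(y, p) = 6 - p + y/15 (C(y, p) = 6 - (y/(-15) + p/1) = 6 - (y*(-1/15) + p*1) = 6 - (-y/15 + p) = 6 - (p - y/15) = 6 + (-p + y/15) = 6 - p + y/15)
f = -5/1676 (f = 1/((6 - 1*18 + (1/15)*12) - 324) = 1/((6 - 18 + 4/5) - 324) = 1/(-56/5 - 324) = 1/(-1676/5) = -5/1676 ≈ -0.0029833)
f**2 = (-5/1676)**2 = 25/2808976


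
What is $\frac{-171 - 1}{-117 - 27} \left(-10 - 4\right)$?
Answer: $- \frac{301}{18} \approx -16.722$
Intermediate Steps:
$\frac{-171 - 1}{-117 - 27} \left(-10 - 4\right) = - \frac{172}{-144} \left(-10 - 4\right) = \left(-172\right) \left(- \frac{1}{144}\right) \left(-14\right) = \frac{43}{36} \left(-14\right) = - \frac{301}{18}$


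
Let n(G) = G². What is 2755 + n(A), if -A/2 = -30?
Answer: 6355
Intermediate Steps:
A = 60 (A = -2*(-30) = 60)
2755 + n(A) = 2755 + 60² = 2755 + 3600 = 6355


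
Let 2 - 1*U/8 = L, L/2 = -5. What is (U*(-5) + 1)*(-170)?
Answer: 81430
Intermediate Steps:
L = -10 (L = 2*(-5) = -10)
U = 96 (U = 16 - 8*(-10) = 16 + 80 = 96)
(U*(-5) + 1)*(-170) = (96*(-5) + 1)*(-170) = (-480 + 1)*(-170) = -479*(-170) = 81430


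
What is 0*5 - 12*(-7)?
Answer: 84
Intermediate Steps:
0*5 - 12*(-7) = 0 + 84 = 84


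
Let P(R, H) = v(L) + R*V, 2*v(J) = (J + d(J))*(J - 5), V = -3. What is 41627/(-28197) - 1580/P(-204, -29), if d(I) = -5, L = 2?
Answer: -15603179/3862989 ≈ -4.0391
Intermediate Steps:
v(J) = (-5 + J)**2/2 (v(J) = ((J - 5)*(J - 5))/2 = ((-5 + J)*(-5 + J))/2 = (-5 + J)**2/2)
P(R, H) = 9/2 - 3*R (P(R, H) = (25/2 + (1/2)*2**2 - 5*2) + R*(-3) = (25/2 + (1/2)*4 - 10) - 3*R = (25/2 + 2 - 10) - 3*R = 9/2 - 3*R)
41627/(-28197) - 1580/P(-204, -29) = 41627/(-28197) - 1580/(9/2 - 3*(-204)) = 41627*(-1/28197) - 1580/(9/2 + 612) = -41627/28197 - 1580/1233/2 = -41627/28197 - 1580*2/1233 = -41627/28197 - 3160/1233 = -15603179/3862989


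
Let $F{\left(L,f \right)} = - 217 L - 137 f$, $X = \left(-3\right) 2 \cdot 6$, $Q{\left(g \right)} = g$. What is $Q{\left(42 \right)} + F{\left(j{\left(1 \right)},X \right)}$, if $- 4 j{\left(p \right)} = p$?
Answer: $\frac{20113}{4} \approx 5028.3$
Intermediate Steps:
$j{\left(p \right)} = - \frac{p}{4}$
$X = -36$ ($X = \left(-6\right) 6 = -36$)
$Q{\left(42 \right)} + F{\left(j{\left(1 \right)},X \right)} = 42 - \left(-4932 + 217 \left(\left(- \frac{1}{4}\right) 1\right)\right) = 42 + \left(\left(-217\right) \left(- \frac{1}{4}\right) + 4932\right) = 42 + \left(\frac{217}{4} + 4932\right) = 42 + \frac{19945}{4} = \frac{20113}{4}$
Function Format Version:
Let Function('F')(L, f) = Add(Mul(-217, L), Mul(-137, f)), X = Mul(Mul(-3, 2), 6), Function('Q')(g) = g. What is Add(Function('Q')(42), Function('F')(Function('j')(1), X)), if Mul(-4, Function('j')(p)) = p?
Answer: Rational(20113, 4) ≈ 5028.3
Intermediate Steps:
Function('j')(p) = Mul(Rational(-1, 4), p)
X = -36 (X = Mul(-6, 6) = -36)
Add(Function('Q')(42), Function('F')(Function('j')(1), X)) = Add(42, Add(Mul(-217, Mul(Rational(-1, 4), 1)), Mul(-137, -36))) = Add(42, Add(Mul(-217, Rational(-1, 4)), 4932)) = Add(42, Add(Rational(217, 4), 4932)) = Add(42, Rational(19945, 4)) = Rational(20113, 4)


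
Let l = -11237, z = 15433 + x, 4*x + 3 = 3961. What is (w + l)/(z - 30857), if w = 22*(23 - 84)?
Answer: 8386/9623 ≈ 0.87145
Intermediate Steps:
x = 1979/2 (x = -3/4 + (1/4)*3961 = -3/4 + 3961/4 = 1979/2 ≈ 989.50)
w = -1342 (w = 22*(-61) = -1342)
z = 32845/2 (z = 15433 + 1979/2 = 32845/2 ≈ 16423.)
(w + l)/(z - 30857) = (-1342 - 11237)/(32845/2 - 30857) = -12579/(-28869/2) = -12579*(-2/28869) = 8386/9623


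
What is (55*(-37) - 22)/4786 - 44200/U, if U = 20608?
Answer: -15870741/6164368 ≈ -2.5746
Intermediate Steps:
(55*(-37) - 22)/4786 - 44200/U = (55*(-37) - 22)/4786 - 44200/20608 = (-2035 - 22)*(1/4786) - 44200*1/20608 = -2057*1/4786 - 5525/2576 = -2057/4786 - 5525/2576 = -15870741/6164368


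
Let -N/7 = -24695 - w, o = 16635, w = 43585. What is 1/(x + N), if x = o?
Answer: 1/494595 ≈ 2.0219e-6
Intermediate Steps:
x = 16635
N = 477960 (N = -7*(-24695 - 1*43585) = -7*(-24695 - 43585) = -7*(-68280) = 477960)
1/(x + N) = 1/(16635 + 477960) = 1/494595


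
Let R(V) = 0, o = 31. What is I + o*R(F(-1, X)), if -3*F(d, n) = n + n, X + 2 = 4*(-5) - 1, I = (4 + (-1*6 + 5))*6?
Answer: 18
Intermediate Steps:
I = 18 (I = (4 + (-6 + 5))*6 = (4 - 1)*6 = 3*6 = 18)
X = -23 (X = -2 + (4*(-5) - 1) = -2 + (-20 - 1) = -2 - 21 = -23)
F(d, n) = -2*n/3 (F(d, n) = -(n + n)/3 = -2*n/3)
I + o*R(F(-1, X)) = 18 + 31*0 = 18 + 0 = 18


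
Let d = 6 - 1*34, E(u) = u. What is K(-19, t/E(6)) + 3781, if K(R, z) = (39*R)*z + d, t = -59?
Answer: 22079/2 ≈ 11040.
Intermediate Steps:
d = -28 (d = 6 - 34 = -28)
K(R, z) = -28 + 39*R*z (K(R, z) = (39*R)*z - 28 = 39*R*z - 28 = -28 + 39*R*z)
K(-19, t/E(6)) + 3781 = (-28 + 39*(-19)*(-59/6)) + 3781 = (-28 + 14573/2) + 3781 = 14517/2 + 3781 = 22079/2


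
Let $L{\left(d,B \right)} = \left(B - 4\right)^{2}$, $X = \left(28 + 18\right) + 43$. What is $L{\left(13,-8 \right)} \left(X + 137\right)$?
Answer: $32544$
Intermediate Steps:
$X = 89$ ($X = 46 + 43 = 89$)
$L{\left(d,B \right)} = \left(-4 + B\right)^{2}$
$L{\left(13,-8 \right)} \left(X + 137\right) = \left(-4 - 8\right)^{2} \left(89 + 137\right) = \left(-12\right)^{2} \cdot 226 = 144 \cdot 226 = 32544$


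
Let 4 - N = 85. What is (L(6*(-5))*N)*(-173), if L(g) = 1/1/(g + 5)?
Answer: -350325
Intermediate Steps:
N = -81 (N = 4 - 1*85 = 4 - 85 = -81)
L(g) = 5 + g (L(g) = 1/1/(5 + g) = 1*(5 + g) = 5 + g)
(L(6*(-5))*N)*(-173) = ((5 + 6*(-5))*(-81))*(-173) = ((5 - 30)*(-81))*(-173) = -25*(-81)*(-173) = 2025*(-173) = -350325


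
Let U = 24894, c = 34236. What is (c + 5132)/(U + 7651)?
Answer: 39368/32545 ≈ 1.2096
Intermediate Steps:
(c + 5132)/(U + 7651) = (34236 + 5132)/(24894 + 7651) = 39368/32545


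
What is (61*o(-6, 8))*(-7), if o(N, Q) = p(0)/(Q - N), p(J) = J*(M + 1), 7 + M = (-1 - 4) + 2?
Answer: 0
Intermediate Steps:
M = -10 (M = -7 + ((-1 - 4) + 2) = -7 + (-5 + 2) = -7 - 3 = -10)
p(J) = -9*J (p(J) = J*(-10 + 1) = J*(-9) = -9*J)
o(N, Q) = 0 (o(N, Q) = (-9*0)/(Q - N) = 0/(Q - N) = 0)
(61*o(-6, 8))*(-7) = (61*0)*(-7) = 0*(-7) = 0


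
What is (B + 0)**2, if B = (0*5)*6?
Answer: 0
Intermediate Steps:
B = 0 (B = 0*6 = 0)
(B + 0)**2 = (0 + 0)**2 = 0**2 = 0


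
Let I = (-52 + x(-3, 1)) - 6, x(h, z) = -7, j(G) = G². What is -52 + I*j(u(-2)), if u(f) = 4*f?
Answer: -4212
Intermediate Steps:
I = -65 (I = (-52 - 7) - 6 = -59 - 6 = -65)
-52 + I*j(u(-2)) = -52 - 65*(4*(-2))² = -52 - 65*(-8)² = -52 - 65*64 = -52 - 4160 = -4212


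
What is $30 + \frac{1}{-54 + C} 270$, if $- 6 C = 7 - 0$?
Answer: $\frac{8310}{331} \approx 25.106$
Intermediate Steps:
$C = - \frac{7}{6}$ ($C = - \frac{7 - 0}{6} = - \frac{7 + 0}{6} = \left(- \frac{1}{6}\right) 7 = - \frac{7}{6} \approx -1.1667$)
$30 + \frac{1}{-54 + C} 270 = 30 + \frac{1}{-54 - \frac{7}{6}} \cdot 270 = 30 + \frac{1}{- \frac{331}{6}} \cdot 270 = 30 - \frac{1620}{331} = \frac{8310}{331}$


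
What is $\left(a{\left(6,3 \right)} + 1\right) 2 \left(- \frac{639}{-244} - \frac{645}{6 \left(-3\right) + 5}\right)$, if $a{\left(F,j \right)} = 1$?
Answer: $\frac{165687}{793} \approx 208.94$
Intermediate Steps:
$\left(a{\left(6,3 \right)} + 1\right) 2 \left(- \frac{639}{-244} - \frac{645}{6 \left(-3\right) + 5}\right) = \left(1 + 1\right) 2 \left(- \frac{639}{-244} - \frac{645}{6 \left(-3\right) + 5}\right) = 2 \cdot 2 \left(\left(-639\right) \left(- \frac{1}{244}\right) - \frac{645}{-18 + 5}\right) = 4 \left(\frac{639}{244} - \frac{645}{-13}\right) = 4 \left(\frac{639}{244} - - \frac{645}{13}\right) = 4 \left(\frac{639}{244} + \frac{645}{13}\right) = 4 \cdot \frac{165687}{3172} = \frac{165687}{793}$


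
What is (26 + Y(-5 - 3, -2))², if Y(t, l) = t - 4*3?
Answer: 36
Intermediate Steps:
Y(t, l) = -12 + t (Y(t, l) = t - 12 = -12 + t)
(26 + Y(-5 - 3, -2))² = (26 + (-12 + (-5 - 3)))² = (26 + (-12 - 8))² = (26 - 20)² = 6² = 36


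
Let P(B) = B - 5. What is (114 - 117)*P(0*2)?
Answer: 15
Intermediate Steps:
P(B) = -5 + B
(114 - 117)*P(0*2) = (114 - 117)*(-5 + 0*2) = -3*(-5 + 0) = -3*(-5) = 15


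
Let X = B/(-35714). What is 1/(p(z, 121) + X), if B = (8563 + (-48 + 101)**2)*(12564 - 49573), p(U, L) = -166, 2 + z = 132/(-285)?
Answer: 2551/29638416 ≈ 8.6071e-5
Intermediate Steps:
z = -234/95 (z = -2 + 132/(-285) = -2 + 132*(-1/285) = -2 - 44/95 = -234/95 ≈ -2.4632)
B = -420866348 (B = (8563 + 53**2)*(-37009) = (8563 + 2809)*(-37009) = 11372*(-37009) = -420866348)
X = 30061882/2551 (X = -420866348/(-35714) = -420866348*(-1/35714) = 30061882/2551 ≈ 11784.)
1/(p(z, 121) + X) = 1/(-166 + 30061882/2551) = 1/(29638416/2551) = 2551/29638416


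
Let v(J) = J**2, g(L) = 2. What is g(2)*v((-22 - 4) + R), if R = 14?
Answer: 288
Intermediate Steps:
g(2)*v((-22 - 4) + R) = 2*((-22 - 4) + 14)**2 = 2*(-26 + 14)**2 = 2*(-12)**2 = 2*144 = 288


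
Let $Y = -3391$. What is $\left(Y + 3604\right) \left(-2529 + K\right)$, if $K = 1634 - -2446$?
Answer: $330363$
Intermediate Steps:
$K = 4080$ ($K = 1634 + 2446 = 4080$)
$\left(Y + 3604\right) \left(-2529 + K\right) = \left(-3391 + 3604\right) \left(-2529 + 4080\right) = 213 \cdot 1551 = 330363$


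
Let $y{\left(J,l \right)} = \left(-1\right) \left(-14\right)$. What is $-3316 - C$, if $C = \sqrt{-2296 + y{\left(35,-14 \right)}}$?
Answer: $-3316 - i \sqrt{2282} \approx -3316.0 - 47.77 i$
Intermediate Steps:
$y{\left(J,l \right)} = 14$
$C = i \sqrt{2282}$ ($C = \sqrt{-2296 + 14} = \sqrt{-2282} = i \sqrt{2282} \approx 47.77 i$)
$-3316 - C = -3316 - i \sqrt{2282}$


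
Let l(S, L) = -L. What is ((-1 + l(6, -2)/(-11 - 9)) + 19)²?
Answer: 32041/100 ≈ 320.41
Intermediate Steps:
((-1 + l(6, -2)/(-11 - 9)) + 19)² = ((-1 + (-1*(-2))/(-11 - 9)) + 19)² = ((-1 + 2/(-20)) + 19)² = ((-1 - 1/20*2) + 19)² = ((-1 - ⅒) + 19)² = (-11/10 + 19)² = (179/10)² = 32041/100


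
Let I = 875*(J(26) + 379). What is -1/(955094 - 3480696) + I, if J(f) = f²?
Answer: 2331446346251/2525602 ≈ 9.2313e+5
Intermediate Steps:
I = 923125 (I = 875*(26² + 379) = 875*(676 + 379) = 875*1055 = 923125)
-1/(955094 - 3480696) + I = -1/(955094 - 3480696) + 923125 = -1/(-2525602) + 923125 = -1*(-1/2525602) + 923125 = 1/2525602 + 923125 = 2331446346251/2525602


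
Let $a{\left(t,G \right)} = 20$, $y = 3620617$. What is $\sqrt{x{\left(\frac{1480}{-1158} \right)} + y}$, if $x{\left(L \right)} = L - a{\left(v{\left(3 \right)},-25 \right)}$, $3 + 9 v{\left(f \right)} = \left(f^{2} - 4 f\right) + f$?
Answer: $\frac{\sqrt{1213772130417}}{579} \approx 1902.8$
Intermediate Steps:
$v{\left(f \right)} = - \frac{1}{3} - \frac{f}{3} + \frac{f^{2}}{9}$ ($v{\left(f \right)} = - \frac{1}{3} + \frac{\left(f^{2} - 4 f\right) + f}{9} = - \frac{1}{3} + \frac{f^{2} - 3 f}{9} = - \frac{1}{3} + \left(- \frac{f}{3} + \frac{f^{2}}{9}\right) = - \frac{1}{3} - \frac{f}{3} + \frac{f^{2}}{9}$)
$x{\left(L \right)} = -20 + L$ ($x{\left(L \right)} = L - 20 = -20 + L$)
$\sqrt{x{\left(\frac{1480}{-1158} \right)} + y} = \sqrt{\left(-20 + \frac{1480}{-1158}\right) + 3620617} = \sqrt{\left(-20 + 1480 \left(- \frac{1}{1158}\right)\right) + 3620617} = \sqrt{\left(-20 - \frac{740}{579}\right) + 3620617} = \sqrt{- \frac{12320}{579} + 3620617} = \sqrt{\frac{2096324923}{579}} = \frac{\sqrt{1213772130417}}{579}$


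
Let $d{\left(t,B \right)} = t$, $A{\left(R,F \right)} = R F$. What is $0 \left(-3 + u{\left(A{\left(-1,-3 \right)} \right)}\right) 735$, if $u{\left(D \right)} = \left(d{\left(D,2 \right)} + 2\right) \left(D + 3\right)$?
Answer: $0$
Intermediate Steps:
$A{\left(R,F \right)} = F R$
$u{\left(D \right)} = \left(2 + D\right) \left(3 + D\right)$ ($u{\left(D \right)} = \left(D + 2\right) \left(D + 3\right) = \left(2 + D\right) \left(3 + D\right)$)
$0 \left(-3 + u{\left(A{\left(-1,-3 \right)} \right)}\right) 735 = 0 \left(-3 + \left(6 + \left(\left(-3\right) \left(-1\right)\right)^{2} + 5 \left(\left(-3\right) \left(-1\right)\right)\right)\right) 735 = 0 \left(-3 + \left(6 + 3^{2} + 5 \cdot 3\right)\right) 735 = 0 \left(-3 + \left(6 + 9 + 15\right)\right) 735 = 0 \left(-3 + 30\right) 735 = 0 \cdot 27 \cdot 735 = 0 \cdot 735 = 0$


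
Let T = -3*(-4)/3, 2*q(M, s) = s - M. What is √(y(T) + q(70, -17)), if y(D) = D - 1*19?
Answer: 3*I*√26/2 ≈ 7.6485*I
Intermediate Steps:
q(M, s) = s/2 - M/2 (q(M, s) = (s - M)/2 = s/2 - M/2)
T = 4 (T = 12*(⅓) = 4)
y(D) = -19 + D (y(D) = D - 19 = -19 + D)
√(y(T) + q(70, -17)) = √((-19 + 4) + ((½)*(-17) - ½*70)) = √(-15 + (-17/2 - 35)) = √(-15 - 87/2) = √(-117/2) = 3*I*√26/2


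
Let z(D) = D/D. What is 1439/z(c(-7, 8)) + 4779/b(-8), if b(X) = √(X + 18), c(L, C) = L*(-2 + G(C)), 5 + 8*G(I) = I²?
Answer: 1439 + 4779*√10/10 ≈ 2950.3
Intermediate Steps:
G(I) = -5/8 + I²/8
c(L, C) = L*(-21/8 + C²/8) (c(L, C) = L*(-2 + (-5/8 + C²/8)) = L*(-21/8 + C²/8))
z(D) = 1
b(X) = √(18 + X)
1439/z(c(-7, 8)) + 4779/b(-8) = 1439/1 + 4779/(√(18 - 8)) = 1439*1 + 4779/(√10) = 1439 + 4779*(√10/10) = 1439 + 4779*√10/10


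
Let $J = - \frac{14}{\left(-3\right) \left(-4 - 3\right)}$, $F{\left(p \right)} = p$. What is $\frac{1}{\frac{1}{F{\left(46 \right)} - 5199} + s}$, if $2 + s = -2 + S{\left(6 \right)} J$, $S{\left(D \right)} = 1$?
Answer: $- \frac{15459}{72145} \approx -0.21428$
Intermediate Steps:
$J = - \frac{2}{3}$ ($J = - \frac{14}{\left(-3\right) \left(-7\right)} = - \frac{14}{21} = \left(-14\right) \frac{1}{21} = - \frac{2}{3} \approx -0.66667$)
$s = - \frac{14}{3}$ ($s = -2 + \left(-2 + 1 \left(- \frac{2}{3}\right)\right) = -2 - \frac{8}{3} = - \frac{14}{3} \approx -4.6667$)
$\frac{1}{\frac{1}{F{\left(46 \right)} - 5199} + s} = \frac{1}{\frac{1}{46 - 5199} - \frac{14}{3}} = \frac{1}{\frac{1}{-5153} - \frac{14}{3}} = \frac{1}{- \frac{1}{5153} - \frac{14}{3}} = \frac{1}{- \frac{72145}{15459}} = - \frac{15459}{72145}$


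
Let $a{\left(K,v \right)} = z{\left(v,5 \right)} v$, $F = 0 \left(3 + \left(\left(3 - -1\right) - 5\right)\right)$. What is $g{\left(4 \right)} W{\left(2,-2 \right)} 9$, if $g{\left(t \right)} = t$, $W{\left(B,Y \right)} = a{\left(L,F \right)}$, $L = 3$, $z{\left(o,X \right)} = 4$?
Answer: $0$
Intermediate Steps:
$F = 0$ ($F = 0 \left(3 + \left(\left(3 + 1\right) - 5\right)\right) = 0 \left(3 + \left(4 - 5\right)\right) = 0 \left(3 - 1\right) = 0 \cdot 2 = 0$)
$a{\left(K,v \right)} = 4 v$
$W{\left(B,Y \right)} = 0$ ($W{\left(B,Y \right)} = 4 \cdot 0 = 0$)
$g{\left(4 \right)} W{\left(2,-2 \right)} 9 = 4 \cdot 0 \cdot 9 = 0 \cdot 9 = 0$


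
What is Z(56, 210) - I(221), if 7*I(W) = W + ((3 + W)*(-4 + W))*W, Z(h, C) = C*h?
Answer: -10660269/7 ≈ -1.5229e+6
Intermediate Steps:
I(W) = W/7 + W*(-4 + W)*(3 + W)/7 (I(W) = (W + ((3 + W)*(-4 + W))*W)/7 = (W + ((-4 + W)*(3 + W))*W)/7 = (W + W*(-4 + W)*(3 + W))/7 = W/7 + W*(-4 + W)*(3 + W)/7)
Z(56, 210) - I(221) = 210*56 - 221*(-11 + 221**2 - 1*221)/7 = 11760 - 221*(-11 + 48841 - 221)/7 = 11760 - 221*48609/7 = 11760 - 1*10742589/7 = 11760 - 10742589/7 = -10660269/7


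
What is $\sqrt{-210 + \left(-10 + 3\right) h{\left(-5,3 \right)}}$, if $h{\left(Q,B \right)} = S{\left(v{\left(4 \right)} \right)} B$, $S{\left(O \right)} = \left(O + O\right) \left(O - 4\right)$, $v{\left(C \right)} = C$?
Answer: $i \sqrt{210} \approx 14.491 i$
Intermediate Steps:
$S{\left(O \right)} = 2 O \left(-4 + O\right)$
$h{\left(Q,B \right)} = 0$ ($h{\left(Q,B \right)} = 2 \cdot 4 \left(-4 + 4\right) B = 2 \cdot 4 \cdot 0 B = 0 B = 0$)
$\sqrt{-210 + \left(-10 + 3\right) h{\left(-5,3 \right)}} = \sqrt{-210 + \left(-10 + 3\right) 0} = \sqrt{-210 - 0} = \sqrt{-210 + 0} = \sqrt{-210} = i \sqrt{210}$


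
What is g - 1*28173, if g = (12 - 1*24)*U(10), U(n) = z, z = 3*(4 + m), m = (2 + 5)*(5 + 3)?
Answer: -30333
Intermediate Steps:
m = 56 (m = 7*8 = 56)
z = 180 (z = 3*(4 + 56) = 3*60 = 180)
U(n) = 180
g = -2160 (g = (12 - 1*24)*180 = (12 - 24)*180 = -12*180 = -2160)
g - 1*28173 = -2160 - 1*28173 = -2160 - 28173 = -30333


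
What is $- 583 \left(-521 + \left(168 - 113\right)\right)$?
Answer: $271678$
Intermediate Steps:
$- 583 \left(-521 + \left(168 - 113\right)\right) = - 583 \left(-521 + 55\right) = \left(-583\right) \left(-466\right) = 271678$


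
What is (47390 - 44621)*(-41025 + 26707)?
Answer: -39646542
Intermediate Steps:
(47390 - 44621)*(-41025 + 26707) = 2769*(-14318) = -39646542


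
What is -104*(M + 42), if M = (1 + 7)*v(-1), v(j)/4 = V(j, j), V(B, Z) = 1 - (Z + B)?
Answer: -14352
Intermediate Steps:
V(B, Z) = 1 - B - Z (V(B, Z) = 1 - (B + Z) = 1 + (-B - Z) = 1 - B - Z)
v(j) = 4 - 8*j (v(j) = 4*(1 - j - j) = 4*(1 - 2*j) = 4 - 8*j)
M = 96 (M = (1 + 7)*(4 - 8*(-1)) = 8*(4 + 8) = 8*12 = 96)
-104*(M + 42) = -104*(96 + 42) = -104*138 = -14352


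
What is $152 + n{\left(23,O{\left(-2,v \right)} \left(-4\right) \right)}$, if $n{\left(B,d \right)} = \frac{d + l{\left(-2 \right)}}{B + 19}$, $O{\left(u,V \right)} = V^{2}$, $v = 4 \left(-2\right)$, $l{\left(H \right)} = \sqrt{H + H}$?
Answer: $\frac{3064}{21} + \frac{i}{21} \approx 145.9 + 0.047619 i$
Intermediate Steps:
$l{\left(H \right)} = \sqrt{2} \sqrt{H}$ ($l{\left(H \right)} = \sqrt{2 H} = \sqrt{2} \sqrt{H}$)
$v = -8$
$n{\left(B,d \right)} = \frac{d + 2 i}{19 + B}$ ($n{\left(B,d \right)} = \frac{d + \sqrt{2} \sqrt{-2}}{B + 19} = \frac{d + \sqrt{2} i \sqrt{2}}{19 + B} = \frac{d + 2 i}{19 + B}$)
$152 + n{\left(23,O{\left(-2,v \right)} \left(-4\right) \right)} = 152 + \frac{\left(-8\right)^{2} \left(-4\right) + 2 i}{19 + 23} = 152 + \frac{64 \left(-4\right) + 2 i}{42} = 152 + \frac{-256 + 2 i}{42} = 152 - \left(\frac{128}{21} - \frac{i}{21}\right) = \frac{3064}{21} + \frac{i}{21}$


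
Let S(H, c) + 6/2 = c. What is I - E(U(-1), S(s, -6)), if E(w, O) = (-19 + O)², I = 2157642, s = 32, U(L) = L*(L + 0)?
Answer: 2156858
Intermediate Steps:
U(L) = L² (U(L) = L*L = L²)
S(H, c) = -3 + c
I - E(U(-1), S(s, -6)) = 2157642 - (-19 + (-3 - 6))² = 2157642 - (-19 - 9)² = 2157642 - 1*(-28)² = 2157642 - 1*784 = 2157642 - 784 = 2156858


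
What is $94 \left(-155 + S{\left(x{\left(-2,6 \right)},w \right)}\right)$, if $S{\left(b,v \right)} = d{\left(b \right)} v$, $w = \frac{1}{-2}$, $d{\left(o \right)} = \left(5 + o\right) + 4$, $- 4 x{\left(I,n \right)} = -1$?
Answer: $- \frac{60019}{4} \approx -15005.0$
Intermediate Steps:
$x{\left(I,n \right)} = \frac{1}{4}$ ($x{\left(I,n \right)} = \left(- \frac{1}{4}\right) \left(-1\right) = \frac{1}{4}$)
$d{\left(o \right)} = 9 + o$
$w = - \frac{1}{2} \approx -0.5$
$S{\left(b,v \right)} = v \left(9 + b\right)$ ($S{\left(b,v \right)} = \left(9 + b\right) v = v \left(9 + b\right)$)
$94 \left(-155 + S{\left(x{\left(-2,6 \right)},w \right)}\right) = 94 \left(-155 - \frac{9 + \frac{1}{4}}{2}\right) = 94 \left(-155 - \frac{37}{8}\right) = 94 \left(- \frac{1277}{8}\right) = - \frac{60019}{4}$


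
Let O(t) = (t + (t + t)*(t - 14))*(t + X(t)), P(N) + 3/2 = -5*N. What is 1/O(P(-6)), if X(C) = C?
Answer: 1/48735 ≈ 2.0519e-5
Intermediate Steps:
P(N) = -3/2 - 5*N
O(t) = 2*t*(t + 2*t*(-14 + t)) (O(t) = (t + (t + t)*(t - 14))*(t + t) = (t + (2*t)*(-14 + t))*(2*t) = (t + 2*t*(-14 + t))*(2*t) = 2*t*(t + 2*t*(-14 + t)))
1/O(P(-6)) = 1/((-3/2 - 5*(-6))**2*(-54 + 4*(-3/2 - 5*(-6)))) = 1/((-3/2 + 30)**2*(-54 + 4*(-3/2 + 30))) = 1/((57/2)**2*(-54 + 4*(57/2))) = 1/(3249*(-54 + 114)/4) = 1/((3249/4)*60) = 1/48735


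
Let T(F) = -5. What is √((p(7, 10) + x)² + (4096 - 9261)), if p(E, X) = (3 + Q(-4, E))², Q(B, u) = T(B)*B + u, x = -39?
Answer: 2*√184039 ≈ 858.00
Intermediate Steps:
Q(B, u) = u - 5*B (Q(B, u) = -5*B + u = u - 5*B)
p(E, X) = (23 + E)² (p(E, X) = (3 + (E - 5*(-4)))² = (3 + (E + 20))² = (3 + (20 + E))² = (23 + E)²)
√((p(7, 10) + x)² + (4096 - 9261)) = √(((23 + 7)² - 39)² + (4096 - 9261)) = √((30² - 39)² - 5165) = √((900 - 39)² - 5165) = √(861² - 5165) = √(741321 - 5165) = √736156 = 2*√184039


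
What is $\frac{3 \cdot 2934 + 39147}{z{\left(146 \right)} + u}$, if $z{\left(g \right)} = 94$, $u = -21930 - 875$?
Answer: $- \frac{47949}{22711} \approx -2.1113$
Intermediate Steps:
$u = -22805$ ($u = -21930 - 875 = -22805$)
$\frac{3 \cdot 2934 + 39147}{z{\left(146 \right)} + u} = \frac{3 \cdot 2934 + 39147}{94 - 22805} = \frac{8802 + 39147}{-22711} = 47949 \left(- \frac{1}{22711}\right) = - \frac{47949}{22711}$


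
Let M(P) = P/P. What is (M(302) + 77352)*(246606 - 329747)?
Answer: -6431205773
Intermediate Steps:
M(P) = 1
(M(302) + 77352)*(246606 - 329747) = (1 + 77352)*(246606 - 329747) = 77353*(-83141) = -6431205773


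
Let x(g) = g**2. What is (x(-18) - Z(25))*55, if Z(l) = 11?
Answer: 17215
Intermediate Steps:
(x(-18) - Z(25))*55 = ((-18)**2 - 1*11)*55 = (324 - 11)*55 = 313*55 = 17215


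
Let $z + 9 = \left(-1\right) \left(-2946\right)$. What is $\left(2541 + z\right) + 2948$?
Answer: $8426$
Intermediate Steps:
$z = 2937$ ($z = -9 - -2946 = -9 + 2946 = 2937$)
$\left(2541 + z\right) + 2948 = \left(2541 + 2937\right) + 2948 = 5478 + 2948 = 8426$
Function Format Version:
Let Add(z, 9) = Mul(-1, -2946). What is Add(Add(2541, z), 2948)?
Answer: 8426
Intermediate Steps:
z = 2937 (z = Add(-9, Mul(-1, -2946)) = Add(-9, 2946) = 2937)
Add(Add(2541, z), 2948) = Add(Add(2541, 2937), 2948) = Add(5478, 2948) = 8426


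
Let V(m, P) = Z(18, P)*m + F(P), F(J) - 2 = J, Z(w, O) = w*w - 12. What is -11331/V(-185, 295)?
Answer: 3777/19141 ≈ 0.19733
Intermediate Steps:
Z(w, O) = -12 + w² (Z(w, O) = w² - 12 = -12 + w²)
F(J) = 2 + J
V(m, P) = 2 + P + 312*m (V(m, P) = (-12 + 18²)*m + (2 + P) = (-12 + 324)*m + (2 + P) = 312*m + (2 + P) = 2 + P + 312*m)
-11331/V(-185, 295) = -11331/(2 + 295 + 312*(-185)) = -11331/(2 + 295 - 57720) = -11331/(-57423) = -11331*(-1/57423) = 3777/19141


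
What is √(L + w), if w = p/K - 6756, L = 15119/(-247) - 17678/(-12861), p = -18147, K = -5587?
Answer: I*√1410859058586269872534/455077911 ≈ 82.538*I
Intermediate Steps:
L = -14621461/244359 (L = 15119*(-1/247) - 17678*(-1/12861) = -1163/19 + 17678/12861 = -14621461/244359 ≈ -59.836)
w = -37727625/5587 (w = -18147/(-5587) - 6756 = -18147*(-1/5587) - 6756 = 18147/5587 - 6756 = -37727625/5587 ≈ -6752.8)
√(L + w) = √(-14621461/244359 - 37727625/5587) = √(-9300774819982/1365233733) = I*√1410859058586269872534/455077911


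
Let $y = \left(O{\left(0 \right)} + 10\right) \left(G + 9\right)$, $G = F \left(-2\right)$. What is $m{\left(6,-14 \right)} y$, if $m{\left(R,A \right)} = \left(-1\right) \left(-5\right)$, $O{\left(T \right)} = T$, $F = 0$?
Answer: $450$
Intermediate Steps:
$G = 0$ ($G = 0 \left(-2\right) = 0$)
$m{\left(R,A \right)} = 5$
$y = 90$ ($y = \left(0 + 10\right) \left(0 + 9\right) = 10 \cdot 9 = 90$)
$m{\left(6,-14 \right)} y = 5 \cdot 90 = 450$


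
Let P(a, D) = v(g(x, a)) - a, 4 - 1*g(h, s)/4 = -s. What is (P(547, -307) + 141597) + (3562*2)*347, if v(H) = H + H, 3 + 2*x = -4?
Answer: 2617486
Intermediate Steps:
x = -7/2 (x = -3/2 + (1/2)*(-4) = -3/2 - 2 = -7/2 ≈ -3.5000)
g(h, s) = 16 + 4*s (g(h, s) = 16 - (-4)*s = 16 + 4*s)
v(H) = 2*H
P(a, D) = 32 + 7*a (P(a, D) = 2*(16 + 4*a) - a = (32 + 8*a) - a = 32 + 7*a)
(P(547, -307) + 141597) + (3562*2)*347 = ((32 + 7*547) + 141597) + (3562*2)*347 = ((32 + 3829) + 141597) + 7124*347 = (3861 + 141597) + 2472028 = 145458 + 2472028 = 2617486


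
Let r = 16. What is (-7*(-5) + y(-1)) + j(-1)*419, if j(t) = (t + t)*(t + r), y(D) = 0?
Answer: -12535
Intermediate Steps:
j(t) = 2*t*(16 + t) (j(t) = (t + t)*(t + 16) = (2*t)*(16 + t) = 2*t*(16 + t))
(-7*(-5) + y(-1)) + j(-1)*419 = (-7*(-5) + 0) + (2*(-1)*(16 - 1))*419 = (35 + 0) + (2*(-1)*15)*419 = 35 - 30*419 = 35 - 12570 = -12535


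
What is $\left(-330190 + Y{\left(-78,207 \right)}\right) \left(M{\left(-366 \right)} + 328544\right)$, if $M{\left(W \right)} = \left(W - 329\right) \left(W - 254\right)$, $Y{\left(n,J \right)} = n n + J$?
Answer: $-245983152156$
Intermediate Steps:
$Y{\left(n,J \right)} = J + n^{2}$ ($Y{\left(n,J \right)} = n^{2} + J = J + n^{2}$)
$M{\left(W \right)} = \left(-329 + W\right) \left(-254 + W\right)$
$\left(-330190 + Y{\left(-78,207 \right)}\right) \left(M{\left(-366 \right)} + 328544\right) = \left(-330190 + \left(207 + \left(-78\right)^{2}\right)\right) \left(\left(83566 + \left(-366\right)^{2} - -213378\right) + 328544\right) = \left(-330190 + \left(207 + 6084\right)\right) \left(\left(83566 + 133956 + 213378\right) + 328544\right) = \left(-330190 + 6291\right) \left(430900 + 328544\right) = \left(-323899\right) 759444 = -245983152156$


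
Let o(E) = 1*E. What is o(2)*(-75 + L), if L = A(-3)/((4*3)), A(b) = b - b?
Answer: -150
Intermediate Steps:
A(b) = 0
o(E) = E
L = 0 (L = 0/((4*3)) = 0/12 = 0*(1/12) = 0)
o(2)*(-75 + L) = 2*(-75 + 0) = 2*(-75) = -150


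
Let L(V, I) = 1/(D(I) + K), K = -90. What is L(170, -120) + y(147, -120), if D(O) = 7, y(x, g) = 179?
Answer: 14856/83 ≈ 178.99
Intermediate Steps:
L(V, I) = -1/83 (L(V, I) = 1/(7 - 90) = 1/(-83) = -1/83)
L(170, -120) + y(147, -120) = -1/83 + 179 = 14856/83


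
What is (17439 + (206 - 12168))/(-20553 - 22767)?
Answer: -5477/43320 ≈ -0.12643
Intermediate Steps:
(17439 + (206 - 12168))/(-20553 - 22767) = (17439 - 11962)/(-43320) = 5477*(-1/43320) = -5477/43320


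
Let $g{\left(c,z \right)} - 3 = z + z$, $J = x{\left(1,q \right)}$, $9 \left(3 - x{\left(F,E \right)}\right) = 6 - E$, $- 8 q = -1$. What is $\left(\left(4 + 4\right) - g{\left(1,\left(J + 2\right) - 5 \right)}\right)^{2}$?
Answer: $\frac{51529}{1296} \approx 39.76$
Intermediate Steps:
$q = \frac{1}{8}$ ($q = \left(- \frac{1}{8}\right) \left(-1\right) = \frac{1}{8} \approx 0.125$)
$x{\left(F,E \right)} = \frac{7}{3} + \frac{E}{9}$ ($x{\left(F,E \right)} = 3 - \frac{6 - E}{9} = 3 + \left(- \frac{2}{3} + \frac{E}{9}\right) = \frac{7}{3} + \frac{E}{9}$)
$J = \frac{169}{72}$ ($J = \frac{7}{3} + \frac{1}{9} \cdot \frac{1}{8} = \frac{7}{3} + \frac{1}{72} = \frac{169}{72} \approx 2.3472$)
$g{\left(c,z \right)} = 3 + 2 z$ ($g{\left(c,z \right)} = 3 + \left(z + z\right) = 3 + 2 z$)
$\left(\left(4 + 4\right) - g{\left(1,\left(J + 2\right) - 5 \right)}\right)^{2} = \left(\left(4 + 4\right) - \left(3 + 2 \left(\left(\frac{169}{72} + 2\right) - 5\right)\right)\right)^{2} = \left(8 - \left(3 + 2 \left(\frac{313}{72} - 5\right)\right)\right)^{2} = \left(8 - \left(3 + 2 \left(- \frac{47}{72}\right)\right)\right)^{2} = \left(8 - \left(3 - \frac{47}{36}\right)\right)^{2} = \left(8 - \frac{61}{36}\right)^{2} = \left(\frac{227}{36}\right)^{2} = \frac{51529}{1296}$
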